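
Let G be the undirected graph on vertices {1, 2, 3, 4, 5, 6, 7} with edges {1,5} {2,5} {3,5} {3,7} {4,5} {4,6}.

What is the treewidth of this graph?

A width-1 tree decomposition is:
Bags: B1 = {3, 5}  B2 = {4, 5}  B3 = {4, 6}  B4 = {1, 5}  B5 = {3, 7}  B6 = {2, 5}
Tree: B1–B2, B2–B3, B1–B4, B1–B5, B4–B6
Every bag has size at most 2, so the width is 2 − 1 = 1 and tw(G) ≤ 1. G has an edge, so its treewidth is at least 1. The upper and lower bounds meet at 1, so that is the treewidth.

1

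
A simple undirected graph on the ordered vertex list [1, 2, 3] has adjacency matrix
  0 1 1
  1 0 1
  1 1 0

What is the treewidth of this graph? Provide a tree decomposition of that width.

Treewidth 2.
One such decomposition:
Bags: B1 = {1, 2, 3}
Tree: (single bag)

With just one bag of size 3, the width is 3 − 1 = 2, so tw(G) ≤ 2. For the lower bound, the 3 vertices {1, 2, 3} are pairwise adjacent, and any tree decomposition puts a clique entirely inside one bag — forcing width ≥ 2. The upper and lower bounds meet at 2, so that is the treewidth.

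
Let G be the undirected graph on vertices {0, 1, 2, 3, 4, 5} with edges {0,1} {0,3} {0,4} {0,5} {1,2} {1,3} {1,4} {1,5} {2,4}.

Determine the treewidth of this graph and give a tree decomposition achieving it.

The largest bag has 3 vertices, giving width 2; this decomposition certifies tw(G) ≤ 2. For the lower bound, the 3 vertices {0, 1, 3} are pairwise adjacent, and any tree decomposition puts a clique entirely inside one bag — forcing width ≥ 2. The upper and lower bounds meet at 2, so that is the treewidth.

Treewidth 2.
Bags: B1 = {0, 1, 4}  B2 = {0, 1, 5}  B3 = {0, 1, 3}  B4 = {1, 2, 4}
Tree: B1–B2, B1–B3, B1–B4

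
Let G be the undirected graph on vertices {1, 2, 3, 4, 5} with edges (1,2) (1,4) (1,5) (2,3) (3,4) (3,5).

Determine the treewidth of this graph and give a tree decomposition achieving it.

Treewidth 2.
One such decomposition:
Bags: B1 = {1, 2, 3}  B2 = {1, 3, 5}  B3 = {1, 3, 4}
Tree: B1–B2, B2–B3

Each bag holds 3 vertices, so the decomposition has width 2, which upper-bounds the treewidth. For the lower bound, G contains the cycle 2–3–5–1–2, so G is not a forest; only forests have treewidth ≤ 1, hence tw(G) ≥ 2. Hence tw(G) = 2 exactly.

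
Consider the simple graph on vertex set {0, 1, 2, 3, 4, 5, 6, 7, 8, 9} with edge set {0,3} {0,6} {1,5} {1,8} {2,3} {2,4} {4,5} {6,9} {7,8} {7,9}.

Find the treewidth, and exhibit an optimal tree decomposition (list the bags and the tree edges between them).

Each bag holds 3 vertices, so the decomposition has width 2, which upper-bounds the treewidth. Since 3–0–6–9–7–8–1–5–4–2–3 is a cycle in G, G is not acyclic. Forests are exactly the graphs of treewidth ≤ 1, so tw(G) ≥ 2. The upper and lower bounds meet at 2, so that is the treewidth.

Treewidth 2.
One optimal decomposition is:
Bags: B1 = {0, 3, 6}  B2 = {3, 6, 9}  B3 = {3, 7, 9}  B4 = {3, 7, 8}  B5 = {1, 3, 8}  B6 = {1, 3, 5}  B7 = {3, 4, 5}  B8 = {2, 3, 4}
Tree: B1–B2, B2–B3, B3–B4, B4–B5, B5–B6, B6–B7, B7–B8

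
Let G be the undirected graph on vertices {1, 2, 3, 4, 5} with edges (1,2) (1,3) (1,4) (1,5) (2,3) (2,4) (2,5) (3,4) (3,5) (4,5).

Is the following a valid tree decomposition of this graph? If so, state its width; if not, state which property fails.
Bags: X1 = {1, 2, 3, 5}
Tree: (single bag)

A tree decomposition must satisfy three properties: every vertex lies in some bag; for every edge, both endpoints lie together in some bag; and for every vertex, the bags containing it form a connected subtree. Here vertex 4 appears in no bag, so the decomposition is invalid.

No — vertex 4 appears in no bag.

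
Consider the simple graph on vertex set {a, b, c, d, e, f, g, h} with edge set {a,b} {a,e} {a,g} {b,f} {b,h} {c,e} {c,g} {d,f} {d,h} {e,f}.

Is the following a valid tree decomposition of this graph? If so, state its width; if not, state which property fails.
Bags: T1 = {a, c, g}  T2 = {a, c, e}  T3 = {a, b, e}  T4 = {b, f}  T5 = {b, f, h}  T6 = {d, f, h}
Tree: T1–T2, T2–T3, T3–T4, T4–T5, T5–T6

A tree decomposition must satisfy three properties: every vertex lies in some bag; for every edge, both endpoints lie together in some bag; and for every vertex, the bags containing it form a connected subtree. Here edge (e,f) lies in no bag, so the decomposition is invalid.

No — edge (e,f) lies in no bag.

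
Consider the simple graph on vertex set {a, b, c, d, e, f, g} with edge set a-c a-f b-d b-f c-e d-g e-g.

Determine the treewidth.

2

A width-2 tree decomposition is:
Bags: B1 = {b, d, f}  B2 = {d, f, g}  B3 = {e, f, g}  B4 = {c, e, f}  B5 = {a, c, f}
Tree: B1–B2, B2–B3, B3–B4, B4–B5
The largest bag has 3 vertices, giving width 2; this decomposition certifies tw(G) ≤ 2. For the lower bound, G contains the cycle f–b–d–g–e–c–a–f, so G is not a forest; only forests have treewidth ≤ 1, hence tw(G) ≥ 2. Therefore the treewidth is 2.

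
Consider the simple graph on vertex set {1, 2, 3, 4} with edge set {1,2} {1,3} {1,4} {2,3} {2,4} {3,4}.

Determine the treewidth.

A width-3 tree decomposition is:
Bags: B1 = {1, 2, 3, 4}
Tree: (single bag)
A single bag containing all 4 vertices is trivially a valid decomposition of width 3. For the lower bound, the 4 vertices {1, 2, 3, 4} are pairwise adjacent, and any tree decomposition puts a clique entirely inside one bag — forcing width ≥ 3. Therefore the treewidth is 3.

3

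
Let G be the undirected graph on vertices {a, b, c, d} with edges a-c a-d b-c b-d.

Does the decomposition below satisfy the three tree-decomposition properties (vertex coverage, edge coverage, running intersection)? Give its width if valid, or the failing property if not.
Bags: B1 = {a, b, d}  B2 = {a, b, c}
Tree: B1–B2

Checking the three conditions: (i) the bags cover all of {a, b, c, d}; (ii) for each edge, some bag contains both endpoints; (iii) the bags containing any fixed vertex form a subtree. All hold, so the decomposition is valid with width 3 − 1 = 2.

Yes; width 2.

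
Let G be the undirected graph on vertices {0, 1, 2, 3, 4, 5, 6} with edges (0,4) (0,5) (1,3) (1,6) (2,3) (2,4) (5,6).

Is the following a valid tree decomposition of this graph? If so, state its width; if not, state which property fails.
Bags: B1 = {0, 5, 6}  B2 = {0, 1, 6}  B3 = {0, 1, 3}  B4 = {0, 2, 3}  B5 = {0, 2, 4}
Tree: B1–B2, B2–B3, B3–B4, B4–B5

Checking the three conditions: (i) the bags cover all of {0, 1, 2, 3, 4, 5, 6}; (ii) for each edge, some bag contains both endpoints; (iii) the bags containing any fixed vertex form a subtree. All hold, so the decomposition is valid with width 3 − 1 = 2.

Yes; width 2.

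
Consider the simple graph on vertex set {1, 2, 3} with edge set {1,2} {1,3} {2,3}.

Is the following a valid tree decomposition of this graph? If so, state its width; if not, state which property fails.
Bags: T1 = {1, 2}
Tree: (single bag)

A tree decomposition must satisfy three properties: every vertex lies in some bag; for every edge, both endpoints lie together in some bag; and for every vertex, the bags containing it form a connected subtree. Here vertex 3 appears in no bag, so the decomposition is invalid.

No — vertex 3 appears in no bag.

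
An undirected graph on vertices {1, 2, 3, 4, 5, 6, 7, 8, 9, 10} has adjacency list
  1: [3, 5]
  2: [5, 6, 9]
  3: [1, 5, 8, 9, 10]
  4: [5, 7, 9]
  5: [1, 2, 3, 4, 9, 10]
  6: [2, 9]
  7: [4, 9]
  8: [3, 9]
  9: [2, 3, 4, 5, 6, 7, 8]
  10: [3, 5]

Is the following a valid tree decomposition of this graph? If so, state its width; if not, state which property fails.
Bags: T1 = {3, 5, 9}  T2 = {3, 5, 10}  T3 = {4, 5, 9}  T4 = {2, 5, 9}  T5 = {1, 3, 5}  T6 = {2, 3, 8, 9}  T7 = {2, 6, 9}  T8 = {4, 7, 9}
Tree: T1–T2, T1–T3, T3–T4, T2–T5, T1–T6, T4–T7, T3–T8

No — bags containing vertex 2 are not connected in the tree.

A tree decomposition must satisfy three properties: every vertex lies in some bag; for every edge, both endpoints lie together in some bag; and for every vertex, the bags containing it form a connected subtree. Here bags containing vertex 2 are not connected in the tree, so the decomposition is invalid.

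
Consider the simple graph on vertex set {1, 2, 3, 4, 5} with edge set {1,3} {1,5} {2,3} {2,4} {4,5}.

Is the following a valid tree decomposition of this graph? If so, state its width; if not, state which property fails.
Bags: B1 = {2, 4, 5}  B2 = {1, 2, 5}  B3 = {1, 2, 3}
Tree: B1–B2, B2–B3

Vertex coverage: the bags together contain {1, 2, 3, 4, 5}, the full vertex set. Edge coverage: each edge of G has both endpoints in at least one bag. Running intersection: for every vertex, the bags containing it form a connected subtree. All three properties hold, so this is a valid tree decomposition of width max|bag| − 1 = 2, and hence tw(G) ≤ 2.

Yes; width 2.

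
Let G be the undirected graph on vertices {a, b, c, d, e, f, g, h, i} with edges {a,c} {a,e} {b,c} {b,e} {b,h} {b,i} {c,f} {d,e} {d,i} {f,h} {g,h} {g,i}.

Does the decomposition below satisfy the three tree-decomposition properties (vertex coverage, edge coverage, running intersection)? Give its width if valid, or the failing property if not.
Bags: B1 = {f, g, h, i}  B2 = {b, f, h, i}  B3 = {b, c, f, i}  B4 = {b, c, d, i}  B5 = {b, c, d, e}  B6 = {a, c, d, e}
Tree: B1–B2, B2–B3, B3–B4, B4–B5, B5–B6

Vertex coverage: the bags together contain {a, b, c, d, e, f, g, h, i}, the full vertex set. Edge coverage: each edge of G has both endpoints in at least one bag. Running intersection: for every vertex, the bags containing it form a connected subtree. All three properties hold, so this is a valid tree decomposition of width max|bag| − 1 = 3, and hence tw(G) ≤ 3.

Yes; width 3.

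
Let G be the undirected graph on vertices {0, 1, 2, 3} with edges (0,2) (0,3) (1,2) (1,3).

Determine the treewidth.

2

A width-2 tree decomposition is:
Bags: B1 = {0, 1, 3}  B2 = {0, 1, 2}
Tree: B1–B2
Every bag has size at most 3, so the width is 3 − 1 = 2 and tw(G) ≤ 2. The edges 1–3–0–2–1 form a cycle, so G is not a tree and its treewidth is at least 2. Hence tw(G) = 2 exactly.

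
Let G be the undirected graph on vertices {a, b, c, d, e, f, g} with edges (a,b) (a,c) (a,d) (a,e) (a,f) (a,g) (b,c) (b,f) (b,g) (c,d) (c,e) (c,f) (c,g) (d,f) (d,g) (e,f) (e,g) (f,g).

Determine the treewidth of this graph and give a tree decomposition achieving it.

Every bag has size at most 5, so the width is 5 − 1 = 4 and tw(G) ≤ 4. For the lower bound, the 5 vertices {a, c, d, f, g} are pairwise adjacent, and any tree decomposition puts a clique entirely inside one bag — forcing width ≥ 4. The upper and lower bounds meet at 4, so that is the treewidth.

Treewidth 4.
One such decomposition:
Bags: B1 = {a, b, c, f, g}  B2 = {a, c, e, f, g}  B3 = {a, c, d, f, g}
Tree: B1–B2, B1–B3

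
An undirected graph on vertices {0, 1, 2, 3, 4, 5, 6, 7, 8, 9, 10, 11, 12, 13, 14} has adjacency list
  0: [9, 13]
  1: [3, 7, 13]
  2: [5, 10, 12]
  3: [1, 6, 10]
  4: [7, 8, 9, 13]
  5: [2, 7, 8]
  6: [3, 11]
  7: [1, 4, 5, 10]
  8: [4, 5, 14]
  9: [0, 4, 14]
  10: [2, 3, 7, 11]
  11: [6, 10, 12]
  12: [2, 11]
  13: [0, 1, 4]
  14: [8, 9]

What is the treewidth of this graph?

A width-3 tree decomposition is:
Bags: B1 = {0, 8, 9, 14}  B2 = {0, 4, 8, 9}  B3 = {0, 4, 8, 13}  B4 = {4, 5, 8, 13}  B5 = {4, 5, 7, 13}  B6 = {1, 5, 7, 13}  B7 = {1, 2, 5, 7}  B8 = {1, 2, 7, 10}  B9 = {1, 2, 3, 10}  B10 = {2, 3, 10, 12}  B11 = {3, 10, 11, 12}  B12 = {3, 6, 11, 12}
Tree: B1–B2, B2–B3, B3–B4, B4–B5, B5–B6, B6–B7, B7–B8, B8–B9, B9–B10, B10–B11, B11–B12
Every bag has size at most 4, so the width is 4 − 1 = 3 and tw(G) ≤ 3. For the lower bound: the 4 vertex sets {0,9,14}, {8}, {4}, {1,5,7,13} are disjoint, each induces a connected subgraph, and every pair is joined by at least one edge of G. Contracting each set to a single vertex therefore yields K_{4} as a minor, and since treewidth is minor-monotone, tw(G) ≥ tw(K_{4}) = 3. Combining the bounds, tw(G) = 3.

3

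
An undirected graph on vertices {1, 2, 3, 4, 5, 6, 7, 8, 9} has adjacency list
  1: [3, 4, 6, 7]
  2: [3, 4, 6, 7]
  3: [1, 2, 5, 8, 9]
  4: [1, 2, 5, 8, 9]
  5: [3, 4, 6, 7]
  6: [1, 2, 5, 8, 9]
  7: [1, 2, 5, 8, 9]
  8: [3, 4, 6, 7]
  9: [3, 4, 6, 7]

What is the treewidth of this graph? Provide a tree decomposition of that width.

Each bag holds 5 vertices, so the decomposition has width 4, which upper-bounds the treewidth. For the lower bound: the 5 vertex sets {1,6}, {4,5}, {7,9}, {3}, {8} are disjoint, each induces a connected subgraph, and every pair is joined by at least one edge of G. Contracting each set to a single vertex therefore yields K_{5} as a minor, and since treewidth is minor-monotone, tw(G) ≥ tw(K_{5}) = 4. The upper and lower bounds meet at 4, so that is the treewidth.

Treewidth 4.
One such decomposition:
Bags: B1 = {1, 3, 4, 6, 7}  B2 = {3, 4, 5, 6, 7}  B3 = {3, 4, 6, 7, 9}  B4 = {3, 4, 6, 7, 8}  B5 = {2, 3, 4, 6, 7}
Tree: B1–B2, B2–B3, B3–B4, B4–B5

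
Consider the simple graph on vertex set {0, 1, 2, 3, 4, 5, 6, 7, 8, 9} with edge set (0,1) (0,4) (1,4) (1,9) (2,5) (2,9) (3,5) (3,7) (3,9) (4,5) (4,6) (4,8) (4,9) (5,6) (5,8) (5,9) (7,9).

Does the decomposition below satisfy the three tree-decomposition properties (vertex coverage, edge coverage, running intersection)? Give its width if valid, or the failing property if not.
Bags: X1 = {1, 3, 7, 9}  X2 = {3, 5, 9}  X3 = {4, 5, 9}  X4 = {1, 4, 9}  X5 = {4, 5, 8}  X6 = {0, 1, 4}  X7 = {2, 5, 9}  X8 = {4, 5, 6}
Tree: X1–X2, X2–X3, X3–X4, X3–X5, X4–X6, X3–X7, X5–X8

No — bags containing vertex 1 are not connected in the tree.

A tree decomposition must satisfy three properties: every vertex lies in some bag; for every edge, both endpoints lie together in some bag; and for every vertex, the bags containing it form a connected subtree. Here bags containing vertex 1 are not connected in the tree, so the decomposition is invalid.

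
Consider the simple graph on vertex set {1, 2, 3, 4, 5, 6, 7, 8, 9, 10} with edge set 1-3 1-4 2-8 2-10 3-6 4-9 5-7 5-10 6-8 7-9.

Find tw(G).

A width-2 tree decomposition is:
Bags: B1 = {1, 3, 4}  B2 = {3, 4, 9}  B3 = {3, 7, 9}  B4 = {3, 5, 7}  B5 = {3, 5, 10}  B6 = {2, 3, 10}  B7 = {2, 3, 8}  B8 = {3, 6, 8}
Tree: B1–B2, B2–B3, B3–B4, B4–B5, B5–B6, B6–B7, B7–B8
Every bag has size at most 3, so the width is 3 − 1 = 2 and tw(G) ≤ 2. The edges 3–1–4–9–7–5–10–2–8–6–3 form a cycle, so G is not a tree and its treewidth is at least 2. Combining the bounds, tw(G) = 2.

2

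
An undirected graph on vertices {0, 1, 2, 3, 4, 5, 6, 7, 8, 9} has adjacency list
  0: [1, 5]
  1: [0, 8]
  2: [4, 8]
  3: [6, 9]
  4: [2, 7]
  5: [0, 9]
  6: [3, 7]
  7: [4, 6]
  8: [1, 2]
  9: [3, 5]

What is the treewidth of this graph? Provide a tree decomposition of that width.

Every bag has size at most 3, so the width is 3 − 1 = 2 and tw(G) ≤ 2. Since 4–2–8–1–0–5–9–3–6–7–4 is a cycle in G, G is not acyclic. Forests are exactly the graphs of treewidth ≤ 1, so tw(G) ≥ 2. The upper and lower bounds meet at 2, so that is the treewidth.

Treewidth 2.
Bags: B1 = {2, 4, 8}  B2 = {1, 4, 8}  B3 = {0, 1, 4}  B4 = {0, 4, 5}  B5 = {4, 5, 9}  B6 = {3, 4, 9}  B7 = {3, 4, 6}  B8 = {4, 6, 7}
Tree: B1–B2, B2–B3, B3–B4, B4–B5, B5–B6, B6–B7, B7–B8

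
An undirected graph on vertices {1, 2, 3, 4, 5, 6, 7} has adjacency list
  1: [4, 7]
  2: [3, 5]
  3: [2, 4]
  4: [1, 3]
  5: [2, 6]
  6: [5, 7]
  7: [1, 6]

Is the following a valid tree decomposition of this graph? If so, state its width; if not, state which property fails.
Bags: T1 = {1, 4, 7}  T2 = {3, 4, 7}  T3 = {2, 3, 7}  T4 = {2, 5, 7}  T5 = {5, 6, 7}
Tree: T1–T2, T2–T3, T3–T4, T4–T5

Yes; width 2.

Vertex coverage: the bags together contain {1, 2, 3, 4, 5, 6, 7}, the full vertex set. Edge coverage: each edge of G has both endpoints in at least one bag. Running intersection: for every vertex, the bags containing it form a connected subtree. All three properties hold, so this is a valid tree decomposition of width max|bag| − 1 = 2, and hence tw(G) ≤ 2.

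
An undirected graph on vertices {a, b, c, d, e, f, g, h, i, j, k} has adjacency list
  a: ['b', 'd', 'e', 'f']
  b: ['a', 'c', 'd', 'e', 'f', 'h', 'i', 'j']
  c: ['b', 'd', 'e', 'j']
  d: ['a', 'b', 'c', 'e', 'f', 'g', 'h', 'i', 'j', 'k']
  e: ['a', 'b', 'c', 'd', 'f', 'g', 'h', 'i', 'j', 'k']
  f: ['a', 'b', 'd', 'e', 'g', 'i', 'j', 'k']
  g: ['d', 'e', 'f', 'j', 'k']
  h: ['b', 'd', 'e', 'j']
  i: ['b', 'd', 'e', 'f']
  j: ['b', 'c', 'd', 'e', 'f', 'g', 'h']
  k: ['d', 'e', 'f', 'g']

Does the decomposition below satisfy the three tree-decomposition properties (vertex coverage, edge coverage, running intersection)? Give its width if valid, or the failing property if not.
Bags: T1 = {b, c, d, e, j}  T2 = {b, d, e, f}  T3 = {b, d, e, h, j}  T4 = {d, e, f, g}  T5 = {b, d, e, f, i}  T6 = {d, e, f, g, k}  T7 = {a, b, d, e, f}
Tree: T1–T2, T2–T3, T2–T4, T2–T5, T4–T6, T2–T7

No — edge (j,f) lies in no bag.

A tree decomposition must satisfy three properties: every vertex lies in some bag; for every edge, both endpoints lie together in some bag; and for every vertex, the bags containing it form a connected subtree. Here edge (j,f) lies in no bag, so the decomposition is invalid.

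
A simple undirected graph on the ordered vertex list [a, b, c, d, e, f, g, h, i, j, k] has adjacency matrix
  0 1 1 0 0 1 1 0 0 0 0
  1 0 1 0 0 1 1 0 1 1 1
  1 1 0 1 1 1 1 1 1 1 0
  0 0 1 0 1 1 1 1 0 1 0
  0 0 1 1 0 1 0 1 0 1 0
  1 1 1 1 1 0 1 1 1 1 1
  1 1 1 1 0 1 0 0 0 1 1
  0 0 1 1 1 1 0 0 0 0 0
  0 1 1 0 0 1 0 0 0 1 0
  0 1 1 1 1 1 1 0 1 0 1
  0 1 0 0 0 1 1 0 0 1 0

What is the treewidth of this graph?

4

A width-4 tree decomposition is:
Bags: B1 = {c, d, f, g, j}  B2 = {c, d, e, f, j}  B3 = {c, d, e, f, h}  B4 = {b, c, f, g, j}  B5 = {a, b, c, f, g}  B6 = {b, c, f, i, j}  B7 = {b, f, g, j, k}
Tree: B1–B2, B2–B3, B1–B4, B4–B5, B4–B6, B4–B7
Each bag holds 5 vertices, so the decomposition has width 4, which upper-bounds the treewidth. On the other hand G contains the 5-clique {c, d, f, g, j}. A clique must lie in a single bag of any decomposition, so no decomposition can have width below 4. The upper and lower bounds meet at 4, so that is the treewidth.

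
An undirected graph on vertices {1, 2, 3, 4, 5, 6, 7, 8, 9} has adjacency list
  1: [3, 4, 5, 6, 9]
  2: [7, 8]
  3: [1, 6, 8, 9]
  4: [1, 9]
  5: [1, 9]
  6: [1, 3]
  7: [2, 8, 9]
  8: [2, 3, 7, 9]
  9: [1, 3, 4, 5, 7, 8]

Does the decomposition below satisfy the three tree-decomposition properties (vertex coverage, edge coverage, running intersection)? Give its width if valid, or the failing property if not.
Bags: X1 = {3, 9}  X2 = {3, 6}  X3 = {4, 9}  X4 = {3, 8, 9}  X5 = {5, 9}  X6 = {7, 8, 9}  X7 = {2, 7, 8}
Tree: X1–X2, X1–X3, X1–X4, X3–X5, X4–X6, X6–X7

No — vertex 1 appears in no bag.

A tree decomposition must satisfy three properties: every vertex lies in some bag; for every edge, both endpoints lie together in some bag; and for every vertex, the bags containing it form a connected subtree. Here vertex 1 appears in no bag, so the decomposition is invalid.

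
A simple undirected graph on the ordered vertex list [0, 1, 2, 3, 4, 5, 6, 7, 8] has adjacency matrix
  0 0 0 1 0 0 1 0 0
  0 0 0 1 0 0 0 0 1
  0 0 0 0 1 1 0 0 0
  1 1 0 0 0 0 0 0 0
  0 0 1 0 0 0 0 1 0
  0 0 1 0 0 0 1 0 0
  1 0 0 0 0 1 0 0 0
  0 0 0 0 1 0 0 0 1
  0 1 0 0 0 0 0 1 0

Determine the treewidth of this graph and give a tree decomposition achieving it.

The largest bag has 3 vertices, giving width 2; this decomposition certifies tw(G) ≤ 2. For the lower bound, G contains the cycle 1–3–0–6–5–2–4–7–8–1, so G is not a forest; only forests have treewidth ≤ 1, hence tw(G) ≥ 2. The upper and lower bounds meet at 2, so that is the treewidth.

Treewidth 2.
Bags: B1 = {0, 1, 3}  B2 = {0, 1, 6}  B3 = {1, 5, 6}  B4 = {1, 2, 5}  B5 = {1, 2, 4}  B6 = {1, 4, 7}  B7 = {1, 7, 8}
Tree: B1–B2, B2–B3, B3–B4, B4–B5, B5–B6, B6–B7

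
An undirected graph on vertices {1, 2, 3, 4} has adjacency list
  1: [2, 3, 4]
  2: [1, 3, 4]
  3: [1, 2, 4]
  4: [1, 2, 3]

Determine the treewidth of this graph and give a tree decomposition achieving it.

With just one bag of size 4, the width is 4 − 1 = 3, so tw(G) ≤ 3. On the other hand G contains the 4-clique {1, 2, 3, 4}. A clique must lie in a single bag of any decomposition, so no decomposition can have width below 3. The upper and lower bounds meet at 3, so that is the treewidth.

Treewidth 3.
Bags: B1 = {1, 2, 3, 4}
Tree: (single bag)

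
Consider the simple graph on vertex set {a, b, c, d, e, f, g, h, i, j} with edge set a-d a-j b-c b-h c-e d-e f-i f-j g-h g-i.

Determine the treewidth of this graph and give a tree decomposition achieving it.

The largest bag has 3 vertices, giving width 2; this decomposition certifies tw(G) ≤ 2. Since j–a–d–e–c–b–h–g–i–f–j is a cycle in G, G is not acyclic. Forests are exactly the graphs of treewidth ≤ 1, so tw(G) ≥ 2. Therefore the treewidth is 2.

Treewidth 2.
Bags: B1 = {a, d, j}  B2 = {d, e, j}  B3 = {c, e, j}  B4 = {b, c, j}  B5 = {b, h, j}  B6 = {g, h, j}  B7 = {g, i, j}  B8 = {f, i, j}
Tree: B1–B2, B2–B3, B3–B4, B4–B5, B5–B6, B6–B7, B7–B8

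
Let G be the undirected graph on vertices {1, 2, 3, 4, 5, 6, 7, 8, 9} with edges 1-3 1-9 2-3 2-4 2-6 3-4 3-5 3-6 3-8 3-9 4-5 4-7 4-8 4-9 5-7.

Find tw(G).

2

A width-2 tree decomposition is:
Bags: B1 = {3, 4, 5}  B2 = {2, 3, 4}  B3 = {4, 5, 7}  B4 = {3, 4, 8}  B5 = {3, 4, 9}  B6 = {1, 3, 9}  B7 = {2, 3, 6}
Tree: B1–B2, B1–B3, B1–B4, B4–B5, B5–B6, B2–B7
Every bag has size at most 3, so the width is 3 − 1 = 2 and tw(G) ≤ 2. For the lower bound, the 3 vertices {1, 3, 9} are pairwise adjacent, and any tree decomposition puts a clique entirely inside one bag — forcing width ≥ 2. Therefore the treewidth is 2.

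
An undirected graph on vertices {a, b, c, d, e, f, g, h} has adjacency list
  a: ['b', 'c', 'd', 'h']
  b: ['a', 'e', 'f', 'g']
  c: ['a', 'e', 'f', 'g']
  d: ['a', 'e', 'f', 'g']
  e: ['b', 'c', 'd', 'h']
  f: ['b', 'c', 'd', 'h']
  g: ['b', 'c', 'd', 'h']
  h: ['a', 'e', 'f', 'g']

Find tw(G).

A width-4 tree decomposition is:
Bags: B1 = {a, b, e, f, g}  B2 = {a, e, f, g, h}  B3 = {a, d, e, f, g}  B4 = {a, c, e, f, g}
Tree: B1–B2, B2–B3, B3–B4
Every bag has size at most 5, so the width is 5 − 1 = 4 and tw(G) ≤ 4. For the lower bound: the 5 vertex sets {b,e}, {f,h}, {a,d}, {g}, {c} are disjoint, each induces a connected subgraph, and every pair is joined by at least one edge of G. Contracting each set to a single vertex therefore yields K_{5} as a minor, and since treewidth is minor-monotone, tw(G) ≥ tw(K_{5}) = 4. Hence tw(G) = 4 exactly.

4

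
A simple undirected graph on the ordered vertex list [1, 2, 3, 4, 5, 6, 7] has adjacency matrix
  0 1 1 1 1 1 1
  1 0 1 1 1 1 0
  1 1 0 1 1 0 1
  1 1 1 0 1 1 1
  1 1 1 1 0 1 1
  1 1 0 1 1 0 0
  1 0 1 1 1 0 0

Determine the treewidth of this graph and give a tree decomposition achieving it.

Treewidth 4.
One such decomposition:
Bags: B1 = {1, 2, 3, 4, 5}  B2 = {1, 3, 4, 5, 7}  B3 = {1, 2, 4, 5, 6}
Tree: B1–B2, B1–B3

Every bag has size at most 5, so the width is 5 − 1 = 4 and tw(G) ≤ 4. For the lower bound, the 5 vertices {1, 2, 3, 4, 5} are pairwise adjacent, and any tree decomposition puts a clique entirely inside one bag — forcing width ≥ 4. The upper and lower bounds meet at 4, so that is the treewidth.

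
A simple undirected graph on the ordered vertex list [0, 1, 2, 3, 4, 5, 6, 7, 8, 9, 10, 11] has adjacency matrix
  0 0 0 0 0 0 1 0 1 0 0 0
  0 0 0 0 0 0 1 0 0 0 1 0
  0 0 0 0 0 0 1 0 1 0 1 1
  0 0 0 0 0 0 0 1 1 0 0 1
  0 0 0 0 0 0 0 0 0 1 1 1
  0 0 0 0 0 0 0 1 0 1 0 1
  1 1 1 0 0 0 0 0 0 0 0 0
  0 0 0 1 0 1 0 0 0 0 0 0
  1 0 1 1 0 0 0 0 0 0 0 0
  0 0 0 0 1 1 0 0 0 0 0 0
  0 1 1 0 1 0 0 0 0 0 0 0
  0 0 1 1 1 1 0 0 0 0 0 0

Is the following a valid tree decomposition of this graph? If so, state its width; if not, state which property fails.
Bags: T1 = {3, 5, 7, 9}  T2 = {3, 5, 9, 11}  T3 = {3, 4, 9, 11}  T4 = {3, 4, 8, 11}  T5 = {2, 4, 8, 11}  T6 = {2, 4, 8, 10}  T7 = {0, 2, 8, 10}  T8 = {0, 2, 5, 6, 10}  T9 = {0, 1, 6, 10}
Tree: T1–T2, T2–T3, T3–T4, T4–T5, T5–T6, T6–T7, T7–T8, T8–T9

A tree decomposition must satisfy three properties: every vertex lies in some bag; for every edge, both endpoints lie together in some bag; and for every vertex, the bags containing it form a connected subtree. Here bags containing vertex 5 are not connected in the tree, so the decomposition is invalid.

No — bags containing vertex 5 are not connected in the tree.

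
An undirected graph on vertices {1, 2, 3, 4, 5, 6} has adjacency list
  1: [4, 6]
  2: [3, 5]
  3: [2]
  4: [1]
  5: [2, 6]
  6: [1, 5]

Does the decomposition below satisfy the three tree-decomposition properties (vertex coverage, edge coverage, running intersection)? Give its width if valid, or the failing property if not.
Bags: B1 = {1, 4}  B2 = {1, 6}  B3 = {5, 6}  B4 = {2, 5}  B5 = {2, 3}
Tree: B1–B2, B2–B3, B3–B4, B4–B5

Yes; width 1.

Checking the three conditions: (i) the bags cover all of {1, 2, 3, 4, 5, 6}; (ii) for each edge, some bag contains both endpoints; (iii) the bags containing any fixed vertex form a subtree. All hold, so the decomposition is valid with width 2 − 1 = 1.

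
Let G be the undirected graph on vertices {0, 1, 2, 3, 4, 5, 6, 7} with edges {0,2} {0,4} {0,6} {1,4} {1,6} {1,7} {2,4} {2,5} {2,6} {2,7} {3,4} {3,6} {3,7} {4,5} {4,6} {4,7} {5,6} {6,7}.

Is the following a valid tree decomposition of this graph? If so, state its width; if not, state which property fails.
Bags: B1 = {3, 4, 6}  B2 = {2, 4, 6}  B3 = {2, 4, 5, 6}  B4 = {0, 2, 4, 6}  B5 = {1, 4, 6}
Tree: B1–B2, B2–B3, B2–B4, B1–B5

A tree decomposition must satisfy three properties: every vertex lies in some bag; for every edge, both endpoints lie together in some bag; and for every vertex, the bags containing it form a connected subtree. Here vertex 7 appears in no bag, so the decomposition is invalid.

No — vertex 7 appears in no bag.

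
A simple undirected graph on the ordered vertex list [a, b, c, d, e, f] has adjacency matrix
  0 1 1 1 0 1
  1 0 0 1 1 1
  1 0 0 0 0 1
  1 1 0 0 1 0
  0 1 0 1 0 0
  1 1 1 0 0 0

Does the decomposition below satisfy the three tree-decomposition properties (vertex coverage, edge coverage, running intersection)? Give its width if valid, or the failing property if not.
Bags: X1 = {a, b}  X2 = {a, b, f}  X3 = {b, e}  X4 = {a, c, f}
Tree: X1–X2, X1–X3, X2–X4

No — vertex d appears in no bag.

A tree decomposition must satisfy three properties: every vertex lies in some bag; for every edge, both endpoints lie together in some bag; and for every vertex, the bags containing it form a connected subtree. Here vertex d appears in no bag, so the decomposition is invalid.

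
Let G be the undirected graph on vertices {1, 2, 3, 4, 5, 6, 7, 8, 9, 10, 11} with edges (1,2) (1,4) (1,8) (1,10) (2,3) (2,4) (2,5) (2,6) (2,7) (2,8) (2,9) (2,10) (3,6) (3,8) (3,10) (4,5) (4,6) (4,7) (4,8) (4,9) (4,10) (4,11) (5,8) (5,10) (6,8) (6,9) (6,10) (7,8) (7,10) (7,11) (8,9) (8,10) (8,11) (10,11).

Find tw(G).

A width-4 tree decomposition is:
Bags: B1 = {2, 4, 5, 8, 10}  B2 = {2, 4, 7, 8, 10}  B3 = {4, 7, 8, 10, 11}  B4 = {2, 4, 6, 8, 10}  B5 = {2, 4, 6, 8, 9}  B6 = {1, 2, 4, 8, 10}  B7 = {2, 3, 6, 8, 10}
Tree: B1–B2, B2–B3, B2–B4, B4–B5, B1–B6, B4–B7
Every bag has size at most 5, so the width is 5 − 1 = 4 and tw(G) ≤ 4. On the other hand G contains the 5-clique {2, 3, 6, 8, 10}. A clique must lie in a single bag of any decomposition, so no decomposition can have width below 4. Hence tw(G) = 4 exactly.

4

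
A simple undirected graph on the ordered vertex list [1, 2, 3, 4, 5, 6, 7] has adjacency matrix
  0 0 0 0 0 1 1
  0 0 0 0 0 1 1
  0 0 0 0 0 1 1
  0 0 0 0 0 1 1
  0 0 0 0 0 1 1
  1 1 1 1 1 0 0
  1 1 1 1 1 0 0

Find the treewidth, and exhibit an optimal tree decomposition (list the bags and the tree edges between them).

Every bag has size at most 3, so the width is 3 − 1 = 2 and tw(G) ≤ 2. The edges 7–3–6–1–7 form a cycle, so G is not a tree and its treewidth is at least 2. Hence tw(G) = 2 exactly.

Treewidth 2.
One optimal decomposition is:
Bags: B1 = {3, 6, 7}  B2 = {1, 6, 7}  B3 = {2, 6, 7}  B4 = {5, 6, 7}  B5 = {4, 6, 7}
Tree: B1–B2, B2–B3, B3–B4, B4–B5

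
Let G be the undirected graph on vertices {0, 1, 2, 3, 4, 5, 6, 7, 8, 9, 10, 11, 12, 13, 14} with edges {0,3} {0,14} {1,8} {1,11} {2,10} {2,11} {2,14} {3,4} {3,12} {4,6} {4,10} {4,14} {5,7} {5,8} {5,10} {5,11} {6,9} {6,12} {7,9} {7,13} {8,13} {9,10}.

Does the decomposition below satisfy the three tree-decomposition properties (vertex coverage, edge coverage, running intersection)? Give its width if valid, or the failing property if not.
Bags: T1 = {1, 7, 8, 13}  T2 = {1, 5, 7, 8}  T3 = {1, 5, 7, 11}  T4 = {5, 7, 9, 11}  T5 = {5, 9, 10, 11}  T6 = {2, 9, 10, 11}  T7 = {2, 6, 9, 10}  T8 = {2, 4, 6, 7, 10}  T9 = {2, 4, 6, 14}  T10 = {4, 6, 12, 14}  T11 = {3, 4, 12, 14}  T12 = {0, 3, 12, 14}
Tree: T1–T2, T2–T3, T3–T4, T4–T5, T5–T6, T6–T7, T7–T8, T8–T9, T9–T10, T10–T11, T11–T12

A tree decomposition must satisfy three properties: every vertex lies in some bag; for every edge, both endpoints lie together in some bag; and for every vertex, the bags containing it form a connected subtree. Here bags containing vertex 7 are not connected in the tree, so the decomposition is invalid.

No — bags containing vertex 7 are not connected in the tree.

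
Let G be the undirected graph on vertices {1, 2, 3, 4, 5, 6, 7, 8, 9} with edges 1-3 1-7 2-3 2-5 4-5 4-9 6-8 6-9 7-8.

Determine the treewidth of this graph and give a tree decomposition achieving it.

Each bag holds 3 vertices, so the decomposition has width 2, which upper-bounds the treewidth. Since 2–5–4–9–6–8–7–1–3–2 is a cycle in G, G is not acyclic. Forests are exactly the graphs of treewidth ≤ 1, so tw(G) ≥ 2. The upper and lower bounds meet at 2, so that is the treewidth.

Treewidth 2.
One optimal decomposition is:
Bags: B1 = {2, 4, 5}  B2 = {2, 4, 9}  B3 = {2, 6, 9}  B4 = {2, 6, 8}  B5 = {2, 7, 8}  B6 = {1, 2, 7}  B7 = {1, 2, 3}
Tree: B1–B2, B2–B3, B3–B4, B4–B5, B5–B6, B6–B7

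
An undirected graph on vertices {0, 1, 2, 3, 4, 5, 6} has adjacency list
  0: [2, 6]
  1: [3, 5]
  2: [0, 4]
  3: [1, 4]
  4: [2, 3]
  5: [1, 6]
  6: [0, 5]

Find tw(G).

2

A width-2 tree decomposition is:
Bags: B1 = {1, 3, 4}  B2 = {1, 4, 5}  B3 = {4, 5, 6}  B4 = {0, 4, 6}  B5 = {0, 2, 4}
Tree: B1–B2, B2–B3, B3–B4, B4–B5
Every bag has size at most 3, so the width is 3 − 1 = 2 and tw(G) ≤ 2. Since 4–3–1–5–6–0–2–4 is a cycle in G, G is not acyclic. Forests are exactly the graphs of treewidth ≤ 1, so tw(G) ≥ 2. Combining the bounds, tw(G) = 2.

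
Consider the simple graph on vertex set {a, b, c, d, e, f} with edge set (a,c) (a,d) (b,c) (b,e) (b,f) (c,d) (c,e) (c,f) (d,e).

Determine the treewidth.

A width-2 tree decomposition is:
Bags: B1 = {c, d, e}  B2 = {a, c, d}  B3 = {b, c, e}  B4 = {b, c, f}
Tree: B1–B2, B1–B3, B3–B4
Every bag has size at most 3, so the width is 3 − 1 = 2 and tw(G) ≤ 2. On the other hand G contains the 3-clique {c, d, e}. A clique must lie in a single bag of any decomposition, so no decomposition can have width below 2. Therefore the treewidth is 2.

2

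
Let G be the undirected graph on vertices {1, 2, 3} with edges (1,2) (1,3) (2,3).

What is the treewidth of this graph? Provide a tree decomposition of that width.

With just one bag of size 3, the width is 3 − 1 = 2, so tw(G) ≤ 2. On the other hand G contains the 3-clique {1, 2, 3}. A clique must lie in a single bag of any decomposition, so no decomposition can have width below 2. The upper and lower bounds meet at 2, so that is the treewidth.

Treewidth 2.
One such decomposition:
Bags: B1 = {1, 2, 3}
Tree: (single bag)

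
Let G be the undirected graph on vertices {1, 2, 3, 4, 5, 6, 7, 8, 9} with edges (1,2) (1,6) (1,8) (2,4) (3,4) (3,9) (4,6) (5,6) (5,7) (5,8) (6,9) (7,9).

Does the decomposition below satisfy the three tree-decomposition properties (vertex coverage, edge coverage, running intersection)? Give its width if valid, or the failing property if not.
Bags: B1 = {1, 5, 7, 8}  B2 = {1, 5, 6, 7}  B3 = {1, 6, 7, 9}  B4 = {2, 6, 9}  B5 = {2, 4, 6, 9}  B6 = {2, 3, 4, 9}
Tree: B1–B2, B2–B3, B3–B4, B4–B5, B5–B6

No — edge (1,2) lies in no bag.

A tree decomposition must satisfy three properties: every vertex lies in some bag; for every edge, both endpoints lie together in some bag; and for every vertex, the bags containing it form a connected subtree. Here edge (1,2) lies in no bag, so the decomposition is invalid.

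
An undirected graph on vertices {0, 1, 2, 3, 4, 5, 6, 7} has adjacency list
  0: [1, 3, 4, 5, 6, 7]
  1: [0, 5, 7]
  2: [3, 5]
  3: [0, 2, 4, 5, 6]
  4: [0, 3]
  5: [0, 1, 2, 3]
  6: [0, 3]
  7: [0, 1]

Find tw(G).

A width-2 tree decomposition is:
Bags: B1 = {0, 3, 5}  B2 = {0, 3, 6}  B3 = {0, 3, 4}  B4 = {0, 1, 5}  B5 = {0, 1, 7}  B6 = {2, 3, 5}
Tree: B1–B2, B2–B3, B1–B4, B4–B5, B1–B6
Each bag holds 3 vertices, so the decomposition has width 2, which upper-bounds the treewidth. Conversely, {0, 1, 5} is a clique of size 3, and the vertices of any clique must share a bag in every tree decomposition; so some bag has ≥ 3 vertices and tw(G) ≥ 2. Therefore the treewidth is 2.

2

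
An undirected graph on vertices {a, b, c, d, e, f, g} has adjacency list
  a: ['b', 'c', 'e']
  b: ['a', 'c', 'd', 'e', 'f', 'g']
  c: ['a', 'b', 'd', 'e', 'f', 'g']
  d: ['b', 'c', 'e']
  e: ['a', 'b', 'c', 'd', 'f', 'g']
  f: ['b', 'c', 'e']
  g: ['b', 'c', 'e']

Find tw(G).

3

A width-3 tree decomposition is:
Bags: B1 = {a, b, c, e}  B2 = {b, c, e, f}  B3 = {b, c, d, e}  B4 = {b, c, e, g}
Tree: B1–B2, B1–B3, B1–B4
The largest bag has 4 vertices, giving width 3; this decomposition certifies tw(G) ≤ 3. On the other hand G contains the 4-clique {b, c, d, e}. A clique must lie in a single bag of any decomposition, so no decomposition can have width below 3. The upper and lower bounds meet at 3, so that is the treewidth.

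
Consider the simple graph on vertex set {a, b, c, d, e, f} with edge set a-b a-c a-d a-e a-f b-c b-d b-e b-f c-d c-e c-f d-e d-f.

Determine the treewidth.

A width-4 tree decomposition is:
Bags: B1 = {a, b, c, d, f}  B2 = {a, b, c, d, e}
Tree: B1–B2
Each bag holds 5 vertices, so the decomposition has width 4, which upper-bounds the treewidth. For the lower bound, the 5 vertices {a, b, c, d, e} are pairwise adjacent, and any tree decomposition puts a clique entirely inside one bag — forcing width ≥ 4. The upper and lower bounds meet at 4, so that is the treewidth.

4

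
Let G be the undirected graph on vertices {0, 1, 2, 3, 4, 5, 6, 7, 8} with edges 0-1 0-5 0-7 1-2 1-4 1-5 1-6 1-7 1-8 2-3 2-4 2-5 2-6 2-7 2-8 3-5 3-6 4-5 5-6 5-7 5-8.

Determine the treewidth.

A width-3 tree decomposition is:
Bags: B1 = {1, 2, 5, 7}  B2 = {1, 2, 5, 8}  B3 = {0, 1, 5, 7}  B4 = {1, 2, 5, 6}  B5 = {2, 3, 5, 6}  B6 = {1, 2, 4, 5}
Tree: B1–B2, B1–B3, B2–B4, B4–B5, B4–B6
The largest bag has 4 vertices, giving width 3; this decomposition certifies tw(G) ≤ 3. For the lower bound, the 4 vertices {0, 1, 5, 7} are pairwise adjacent, and any tree decomposition puts a clique entirely inside one bag — forcing width ≥ 3. Therefore the treewidth is 3.

3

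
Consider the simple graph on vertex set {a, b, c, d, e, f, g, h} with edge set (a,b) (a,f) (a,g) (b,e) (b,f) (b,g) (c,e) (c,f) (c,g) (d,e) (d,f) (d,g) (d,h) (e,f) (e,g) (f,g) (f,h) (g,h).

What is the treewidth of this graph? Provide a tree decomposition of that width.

Treewidth 3.
One such decomposition:
Bags: B1 = {b, e, f, g}  B2 = {a, b, f, g}  B3 = {c, e, f, g}  B4 = {d, e, f, g}  B5 = {d, f, g, h}
Tree: B1–B2, B1–B3, B3–B4, B4–B5

Every bag has size at most 4, so the width is 4 − 1 = 3 and tw(G) ≤ 3. On the other hand G contains the 4-clique {d, e, f, g}. A clique must lie in a single bag of any decomposition, so no decomposition can have width below 3. Hence tw(G) = 3 exactly.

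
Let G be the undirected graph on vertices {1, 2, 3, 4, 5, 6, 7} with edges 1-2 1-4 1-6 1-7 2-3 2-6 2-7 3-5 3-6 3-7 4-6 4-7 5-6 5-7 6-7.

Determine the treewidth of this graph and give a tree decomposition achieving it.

Treewidth 3.
One optimal decomposition is:
Bags: B1 = {1, 4, 6, 7}  B2 = {1, 2, 6, 7}  B3 = {2, 3, 6, 7}  B4 = {3, 5, 6, 7}
Tree: B1–B2, B2–B3, B3–B4

Each bag holds 4 vertices, so the decomposition has width 3, which upper-bounds the treewidth. Conversely, {1, 2, 6, 7} is a clique of size 4, and the vertices of any clique must share a bag in every tree decomposition; so some bag has ≥ 4 vertices and tw(G) ≥ 3. Therefore the treewidth is 3.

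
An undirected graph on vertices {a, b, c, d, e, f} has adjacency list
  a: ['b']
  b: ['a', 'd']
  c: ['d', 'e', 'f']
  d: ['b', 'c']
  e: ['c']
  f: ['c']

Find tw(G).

1

A width-1 tree decomposition is:
Bags: B1 = {c, d}  B2 = {b, d}  B3 = {a, b}  B4 = {c, f}  B5 = {c, e}
Tree: B1–B2, B2–B3, B1–B4, B1–B5
The largest bag has 2 vertices, giving width 1; this decomposition certifies tw(G) ≤ 1. Any graph with an edge has treewidth ≥ 1, and G has the edge c–d. Combining the bounds, tw(G) = 1.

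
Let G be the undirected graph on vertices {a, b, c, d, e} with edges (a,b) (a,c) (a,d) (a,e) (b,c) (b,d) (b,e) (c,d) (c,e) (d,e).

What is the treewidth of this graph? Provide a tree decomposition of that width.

A single bag containing all 5 vertices is trivially a valid decomposition of width 4. For the lower bound, the 5 vertices {a, b, c, d, e} are pairwise adjacent, and any tree decomposition puts a clique entirely inside one bag — forcing width ≥ 4. Hence tw(G) = 4 exactly.

Treewidth 4.
Bags: B1 = {a, b, c, d, e}
Tree: (single bag)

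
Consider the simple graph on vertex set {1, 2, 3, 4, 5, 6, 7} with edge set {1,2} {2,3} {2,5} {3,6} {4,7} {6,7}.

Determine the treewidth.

A width-1 tree decomposition is:
Bags: B1 = {2, 3}  B2 = {3, 6}  B3 = {6, 7}  B4 = {1, 2}  B5 = {4, 7}  B6 = {2, 5}
Tree: B1–B2, B2–B3, B1–B4, B3–B5, B1–B6
Each bag holds 2 vertices, so the decomposition has width 1, which upper-bounds the treewidth. Any graph with an edge has treewidth ≥ 1, and G has the edge 3–2. Hence tw(G) = 1 exactly.

1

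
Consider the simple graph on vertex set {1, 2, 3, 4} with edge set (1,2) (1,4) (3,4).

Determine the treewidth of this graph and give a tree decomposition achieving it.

Treewidth 1.
Bags: B1 = {1, 2}  B2 = {1, 4}  B3 = {3, 4}
Tree: B1–B2, B2–B3

The largest bag has 2 vertices, giving width 1; this decomposition certifies tw(G) ≤ 1. G has an edge, so its treewidth is at least 1. Therefore the treewidth is 1.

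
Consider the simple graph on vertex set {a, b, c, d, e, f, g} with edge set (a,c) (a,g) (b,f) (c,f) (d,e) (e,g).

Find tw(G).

1

A width-1 tree decomposition is:
Bags: B1 = {d, e}  B2 = {e, g}  B3 = {a, g}  B4 = {a, c}  B5 = {c, f}  B6 = {b, f}
Tree: B1–B2, B2–B3, B3–B4, B4–B5, B5–B6
Each bag holds 2 vertices, so the decomposition has width 1, which upper-bounds the treewidth. G has an edge, so its treewidth is at least 1. Therefore the treewidth is 1.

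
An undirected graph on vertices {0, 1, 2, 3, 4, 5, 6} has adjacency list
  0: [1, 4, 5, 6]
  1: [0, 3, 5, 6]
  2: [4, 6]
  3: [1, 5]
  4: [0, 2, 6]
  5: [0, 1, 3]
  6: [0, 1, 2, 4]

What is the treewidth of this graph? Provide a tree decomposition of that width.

Each bag holds 3 vertices, so the decomposition has width 2, which upper-bounds the treewidth. On the other hand G contains the 3-clique {0, 1, 5}. A clique must lie in a single bag of any decomposition, so no decomposition can have width below 2. Hence tw(G) = 2 exactly.

Treewidth 2.
One optimal decomposition is:
Bags: B1 = {0, 1, 6}  B2 = {0, 4, 6}  B3 = {2, 4, 6}  B4 = {0, 1, 5}  B5 = {1, 3, 5}
Tree: B1–B2, B2–B3, B1–B4, B4–B5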